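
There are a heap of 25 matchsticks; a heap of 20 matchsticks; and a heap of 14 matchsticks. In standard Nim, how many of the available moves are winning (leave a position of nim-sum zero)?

1

Write each in binary and XOR column by column:
  11001  (25)
  10100  (20)
  01110  (14)
  -----
  00011  (3)
The overall nim-sum is X = 3. A heap of size p has a winning move iff p XOR X < p (reduce it to p XOR X).
  25: 25 XOR 3 = 26 ≥ 25 — no move.
  20: 20 XOR 3 = 23 ≥ 20 — no move.
  14: 14 XOR 3 = 13 < 14 — winning move (to 13).
That gives 1 winning move.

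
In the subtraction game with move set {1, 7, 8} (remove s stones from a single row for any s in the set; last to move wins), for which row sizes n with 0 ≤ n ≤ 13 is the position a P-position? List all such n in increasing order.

0, 2, 4, 6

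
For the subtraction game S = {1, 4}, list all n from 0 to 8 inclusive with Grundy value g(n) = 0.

0, 2, 5, 7

Compute g(0), g(1), … for moves {1, 4}:
g(0) = mex{} = 0
g(1) = mex{0} = 1
g(2) = mex{1} = 0
g(3) = mex{0} = 1
g(4) = mex{0,1} = 2
g(5) = mex{1,2} = 0
g(6) = mex{0} = 1
g(7) = mex{1} = 0
g(8) = mex{0,2} = 1
The P-positions (g = 0) in 0..8 are 0, 2, 5, 7.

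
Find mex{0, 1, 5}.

2

The values 0, 1 are all present; 2 is the first non-negative integer missing from the set.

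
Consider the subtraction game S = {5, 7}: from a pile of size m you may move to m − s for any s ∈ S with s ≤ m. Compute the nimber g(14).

Build the Grundy sequence with g(k) = mex{g(k−s) : s ∈ {5, 7}, s ≤ k}:
g(0) = mex{} = 0
g(1) = mex{} = 0
g(2) = mex{} = 0
g(3) = mex{} = 0
g(4) = mex{} = 0
g(5) = mex{0} = 1
g(6) = mex{0} = 1
g(7) = mex{0} = 1
g(8) = mex{0} = 1
g(9) = mex{0} = 1
g(10) = mex{0,1} = 2
g(11) = mex{0,1} = 2
g(12) = mex{1} = 0
g(13) = mex{1} = 0
g(14) = mex{1} = 0
So g(14) = 0.

0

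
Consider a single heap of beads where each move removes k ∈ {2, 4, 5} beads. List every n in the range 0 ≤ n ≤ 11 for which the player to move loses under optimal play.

0, 1, 7, 8

Build the Grundy sequence with g(k) = mex{g(k−s) : s ∈ {2, 4, 5}, s ≤ k}:
g(0) = mex{} = 0
g(1) = mex{} = 0
g(2) = mex{0} = 1
g(3) = mex{0} = 1
g(4) = mex{0,1} = 2
g(5) = mex{0,1} = 2
g(6) = mex{0,1,2} = 3
g(7) = mex{1,2} = 0
g(8) = mex{1,2,3} = 0
g(9) = mex{0,2} = 1
g(10) = mex{0,2,3} = 1
g(11) = mex{0,1,3} = 2
The P-positions (g = 0) in 0..11 are 0, 1, 7, 8.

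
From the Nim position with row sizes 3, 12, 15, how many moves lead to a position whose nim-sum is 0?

Write each in binary and XOR column by column:
  0011  (3)
  1100  (12)
  1111  (15)
  ----
  0000  (0)
The nim-sum is already 0, so every move leaves a nonzero nim-sum — there are no winning moves.

0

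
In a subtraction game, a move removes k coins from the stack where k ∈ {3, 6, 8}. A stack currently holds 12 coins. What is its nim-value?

Grundy values for subtraction set {3, 6, 8}:
k:     0  1  2  3  4  5  6  7  8  9 10 11 12
g(k):  0  0  0  1  1  1  2  2  2  3  3  0  0
So g(12) = 0.

0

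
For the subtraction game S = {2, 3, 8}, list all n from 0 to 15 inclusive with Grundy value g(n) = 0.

Build the Grundy sequence with g(k) = mex{g(k−s) : s ∈ {2, 3, 8}, s ≤ k}:
k:     0  1  2  3  4  5  6  7  8  9 10 11 12 13 14 15
g(k):  0  0  1  1  2  0  0  1  1  2  0  0  1  1  2  0
The P-positions (g = 0) in 0..15 are 0, 1, 5, 6, 10, 11, 15.

0, 1, 5, 6, 10, 11, 15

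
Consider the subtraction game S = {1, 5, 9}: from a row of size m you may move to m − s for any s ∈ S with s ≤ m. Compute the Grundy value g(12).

0

Compute g(0), g(1), … for moves {1, 5, 9}:
k:     0  1  2  3  4  5  6  7  8  9 10 11 12
g(k):  0  1  0  1  0  1  0  1  0  1  0  1  0
So g(12) = 0.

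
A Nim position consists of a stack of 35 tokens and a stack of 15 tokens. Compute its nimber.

44

Nim-sum: 35 ^ 15 = 44.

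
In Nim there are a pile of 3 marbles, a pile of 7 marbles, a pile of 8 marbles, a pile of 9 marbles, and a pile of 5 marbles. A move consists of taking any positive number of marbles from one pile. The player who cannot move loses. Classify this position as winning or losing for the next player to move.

Compute the nim-sum pairwise:
3 ^ 7 = 4
4 ^ 8 = 12
12 ^ 9 = 5
5 ^ 5 = 0
The nim-sum is 0, so this is a P-position: the player to move is in a losing position under optimal play.

Losing position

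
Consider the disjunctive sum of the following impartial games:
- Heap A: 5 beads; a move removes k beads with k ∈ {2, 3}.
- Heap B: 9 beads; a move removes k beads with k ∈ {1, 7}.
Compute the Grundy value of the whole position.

1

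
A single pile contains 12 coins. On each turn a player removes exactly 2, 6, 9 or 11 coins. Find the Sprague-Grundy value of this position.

2

Grundy values for subtraction set {2, 6, 9, 11}:
g(0) = mex{} = 0
g(1) = mex{} = 0
g(2) = mex{0} = 1
g(3) = mex{0} = 1
g(4) = mex{1} = 0
g(5) = mex{1} = 0
g(6) = mex{0} = 1
g(7) = mex{0} = 1
g(8) = mex{1} = 0
g(9) = mex{0,1} = 2
g(10) = mex{0} = 1
g(11) = mex{0,1,2} = 3
g(12) = mex{0,1} = 2
So g(12) = 2.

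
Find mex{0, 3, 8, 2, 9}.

1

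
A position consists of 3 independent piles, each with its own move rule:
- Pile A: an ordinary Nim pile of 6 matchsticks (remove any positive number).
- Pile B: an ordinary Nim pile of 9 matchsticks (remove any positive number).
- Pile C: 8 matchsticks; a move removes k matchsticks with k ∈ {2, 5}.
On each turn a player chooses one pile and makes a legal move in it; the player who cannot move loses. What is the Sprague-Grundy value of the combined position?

15

Pile A is a plain Nim pile of size 6, so its Grundy value is 6.
Pile B is a plain Nim pile of size 9, so its Grundy value is 9.
Grundy values for pile C (subtraction set {2, 5}):
k:     0  1  2  3  4  5  6  7  8
g(k):  0  0  1  1  0  2  1  0  0
So g(8) = 0.
The value of a disjunctive sum is the nim-sum of the parts.
Combined value = 6 ⊕ 9 ⊕ 0 = 15.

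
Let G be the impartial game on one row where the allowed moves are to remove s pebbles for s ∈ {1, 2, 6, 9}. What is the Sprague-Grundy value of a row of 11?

Build the Grundy sequence with g(k) = mex{g(k−s) : s ∈ {1, 2, 6, 9}, s ≤ k}:
k:     0  1  2  3  4  5  6  7  8  9 10 11
g(k):  0  1  2  0  1  2  3  0  1  2  0  1
So g(11) = 1.

1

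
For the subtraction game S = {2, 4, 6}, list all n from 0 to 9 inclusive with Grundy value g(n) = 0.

0, 1, 8, 9

Grundy values for subtraction set {2, 4, 6}:
k:     0  1  2  3  4  5  6  7  8  9
g(k):  0  0  1  1  2  2  3  3  0  0
The P-positions (g = 0) in 0..9 are 0, 1, 8, 9.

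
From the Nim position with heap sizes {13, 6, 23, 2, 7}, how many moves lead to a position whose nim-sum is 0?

1

Nim-sum: 13 ⊕ 6 ⊕ 23 ⊕ 2 ⊕ 7 = 25.
The overall nim-sum is X = 25. A heap of size p has a winning move iff p XOR X < p (reduce it to p XOR X).
  13: 13 XOR 25 = 20 ≥ 13 — no move.
  6: 6 XOR 25 = 31 ≥ 6 — no move.
  23: 23 XOR 25 = 14 < 23 — winning move (to 14).
  2: 2 XOR 25 = 27 ≥ 2 — no move.
  7: 7 XOR 25 = 30 ≥ 7 — no move.
That gives 1 winning move.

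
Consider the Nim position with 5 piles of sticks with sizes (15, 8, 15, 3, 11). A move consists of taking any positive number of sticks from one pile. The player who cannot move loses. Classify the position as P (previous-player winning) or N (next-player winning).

P-position

Bitwise XOR of the heap sizes:
  1111  (15)
  1000  (8)
  1111  (15)
  0011  (3)
  1011  (11)
  ----
  0000  (0)
The nim-sum is 0, so this is a P-position: the player to move is in a losing position under optimal play.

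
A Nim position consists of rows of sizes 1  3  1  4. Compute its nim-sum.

Compute the nim-sum pairwise:
1 ⊕ 3 = 2
2 ⊕ 1 = 3
3 ⊕ 4 = 7

7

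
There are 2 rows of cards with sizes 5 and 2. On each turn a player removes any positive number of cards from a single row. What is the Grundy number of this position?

In binary:
  101  (5)
  010  (2)
  ---
  111  (7)

7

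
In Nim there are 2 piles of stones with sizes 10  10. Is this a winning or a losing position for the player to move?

Write each in binary and XOR column by column:
  1010  (10)
  1010  (10)
  ----
  0000  (0)
The nim-sum is 0, so this is a P-position: the player to move is in a losing position under optimal play.

Losing position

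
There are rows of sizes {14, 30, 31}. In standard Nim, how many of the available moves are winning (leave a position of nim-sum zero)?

Compute the nim-sum pairwise:
14 XOR 30 = 16
16 XOR 31 = 15
The overall nim-sum is X = 15. A row of size p has a winning move iff p XOR X < p (reduce it to p XOR X).
  14: 14 XOR 15 = 1 < 14 — winning move (to 1).
  30: 30 XOR 15 = 17 < 30 — winning move (to 17).
  31: 31 XOR 15 = 16 < 31 — winning move (to 16).
That gives 3 winning moves.

3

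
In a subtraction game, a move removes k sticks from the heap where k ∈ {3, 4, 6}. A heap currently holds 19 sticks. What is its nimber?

Build the Grundy sequence with g(k) = mex{g(k−s) : s ∈ {3, 4, 6}, s ≤ k}:
k:     0  1  2  3  4  5  6  7  8  9 10 11 12 13 14 15 16 17 18 19
g(k):  0  0  0  1  1  1  2  2  2  0  0  0  1  1  1  2  2  2  0  0
So g(19) = 0.

0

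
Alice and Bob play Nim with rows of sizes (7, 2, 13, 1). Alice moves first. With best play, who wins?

In binary:
  0111  (7)
  0010  (2)
  1101  (13)
  0001  (1)
  ----
  1001  (9)
The nim-sum is 9 ≠ 0, so this is an N-position: the player to move can win; Alice has a winning move.

Alice wins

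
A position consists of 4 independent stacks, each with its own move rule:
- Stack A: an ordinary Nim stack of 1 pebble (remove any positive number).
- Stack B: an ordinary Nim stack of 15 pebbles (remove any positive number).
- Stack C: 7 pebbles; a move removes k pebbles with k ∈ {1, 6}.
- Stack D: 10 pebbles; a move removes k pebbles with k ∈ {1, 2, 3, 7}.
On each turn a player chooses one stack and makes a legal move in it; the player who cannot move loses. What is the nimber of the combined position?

12

Stack A is a plain Nim stack of size 1, so its Grundy value is 1.
Stack B is a plain Nim stack of size 15, so its Grundy value is 15.
Grundy values for stack C (subtraction set {1, 6}):
k:     0  1  2  3  4  5  6  7
g(k):  0  1  0  1  0  1  2  0
So g(7) = 0.
Build the Grundy sequence for stack D with g(k) = mex{g(k−s) : s ∈ {1, 2, 3, 7}, s ≤ k}:
g(0) = mex{} = 0
g(1) = mex{0} = 1
g(2) = mex{0,1} = 2
g(3) = mex{0,1,2} = 3
g(4) = mex{1,2,3} = 0
g(5) = mex{0,2,3} = 1
g(6) = mex{0,1,3} = 2
g(7) = mex{0,1,2} = 3
g(8) = mex{1,2,3} = 0
g(9) = mex{0,2,3} = 1
g(10) = mex{0,1,3} = 2
So g(10) = 2.
The value of a disjunctive sum is the nim-sum of the parts.
Combined value = 1 XOR 15 XOR 0 XOR 2 = 12.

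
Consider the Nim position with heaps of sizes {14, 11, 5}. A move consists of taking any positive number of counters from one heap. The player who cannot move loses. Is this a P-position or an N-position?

P-position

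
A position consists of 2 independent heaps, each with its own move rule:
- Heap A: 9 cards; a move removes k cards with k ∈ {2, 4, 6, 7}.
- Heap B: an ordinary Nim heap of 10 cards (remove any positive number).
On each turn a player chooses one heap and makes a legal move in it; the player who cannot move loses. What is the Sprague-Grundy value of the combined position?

10

For heap A, compute g(0), g(1), … with moves {2, 4, 6, 7}:
k:     0  1  2  3  4  5  6  7  8  9
g(k):  0  0  1  1  2  2  3  3  4  0
So g(9) = 0.
Heap B is a plain Nim heap of size 10, so its Grundy value is 10.
The value of a disjunctive sum is the nim-sum of the parts.
Combined value = 0 XOR 10 = 10.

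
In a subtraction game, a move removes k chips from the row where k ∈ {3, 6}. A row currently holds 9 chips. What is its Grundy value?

Build the Grundy sequence with g(k) = mex{g(k−s) : s ∈ {3, 6}, s ≤ k}:
k:     0  1  2  3  4  5  6  7  8  9
g(k):  0  0  0  1  1  1  2  2  2  0
So g(9) = 0.

0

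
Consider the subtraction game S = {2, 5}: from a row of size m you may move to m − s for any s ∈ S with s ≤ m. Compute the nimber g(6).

1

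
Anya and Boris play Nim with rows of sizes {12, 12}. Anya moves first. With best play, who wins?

Compute the nim-sum pairwise:
12 ⊕ 12 = 0
The nim-sum is 0, so this is a P-position: the player to move is in a losing position under optimal play; Anya is about to move from it and so loses — Boris wins.

Boris wins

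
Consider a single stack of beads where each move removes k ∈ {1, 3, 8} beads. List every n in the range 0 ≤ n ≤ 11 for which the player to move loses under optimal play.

0, 2, 4, 6, 11

Grundy values for subtraction set {1, 3, 8}:
g(0) = mex{} = 0
g(1) = mex{0} = 1
g(2) = mex{1} = 0
g(3) = mex{0} = 1
g(4) = mex{1} = 0
g(5) = mex{0} = 1
g(6) = mex{1} = 0
g(7) = mex{0} = 1
g(8) = mex{0,1} = 2
g(9) = mex{0,1,2} = 3
g(10) = mex{0,1,3} = 2
g(11) = mex{1,2} = 0
The P-positions (g = 0) in 0..11 are 0, 2, 4, 6, 11.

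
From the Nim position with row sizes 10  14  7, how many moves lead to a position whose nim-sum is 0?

3

In binary:
  1010  (10)
  1110  (14)
  0111  (7)
  ----
  0011  (3)
The overall nim-sum is X = 3. A row of size p has a winning move iff p XOR X < p (reduce it to p XOR X).
  10: 10 XOR 3 = 9 < 10 — winning move (to 9).
  14: 14 XOR 3 = 13 < 14 — winning move (to 13).
  7: 7 XOR 3 = 4 < 7 — winning move (to 4).
That gives 3 winning moves.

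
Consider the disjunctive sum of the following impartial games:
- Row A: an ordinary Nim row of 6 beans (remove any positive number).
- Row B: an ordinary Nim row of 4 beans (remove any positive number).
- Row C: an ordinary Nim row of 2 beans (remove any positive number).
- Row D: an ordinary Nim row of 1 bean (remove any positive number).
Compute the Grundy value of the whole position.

Row A is a plain Nim row of size 6, so its Grundy value is 6.
Row B is a plain Nim row of size 4, so its Grundy value is 4.
Row C is a plain Nim row of size 2, so its Grundy value is 2.
Row D is a plain Nim row of size 1, so its Grundy value is 1.
By the Sprague-Grundy theorem, the Grundy value of a sum of independent games is the XOR of the component values.
Combined value = 6 ⊕ 4 ⊕ 2 ⊕ 1 = 1.

1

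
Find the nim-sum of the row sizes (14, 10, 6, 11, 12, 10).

15

In binary:
  1110  (14)
  1010  (10)
  0110  (6)
  1011  (11)
  1100  (12)
  1010  (10)
  ----
  1111  (15)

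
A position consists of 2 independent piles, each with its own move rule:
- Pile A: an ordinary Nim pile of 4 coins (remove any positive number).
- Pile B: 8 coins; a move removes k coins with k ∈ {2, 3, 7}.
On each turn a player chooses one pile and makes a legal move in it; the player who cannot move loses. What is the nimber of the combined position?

Pile A is a plain Nim pile of size 4, so its Grundy value is 4.
For pile B, compute g(0), g(1), … with moves {2, 3, 7}:
g(0) = mex{} = 0
g(1) = mex{} = 0
g(2) = mex{0} = 1
g(3) = mex{0} = 1
g(4) = mex{0,1} = 2
g(5) = mex{1} = 0
g(6) = mex{1,2} = 0
g(7) = mex{0,2} = 1
g(8) = mex{0} = 1
So g(8) = 1.
The value of a disjunctive sum is the nim-sum of the parts.
Combined value = 4 ⊕ 1 = 5.

5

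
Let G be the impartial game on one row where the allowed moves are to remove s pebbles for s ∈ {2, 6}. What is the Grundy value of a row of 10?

1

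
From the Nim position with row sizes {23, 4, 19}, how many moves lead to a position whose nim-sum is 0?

Bitwise XOR of the heap sizes:
  10111  (23)
  00100  (4)
  10011  (19)
  -----
  00000  (0)
The nim-sum is already 0, so every move leaves a nonzero nim-sum — there are no winning moves.

0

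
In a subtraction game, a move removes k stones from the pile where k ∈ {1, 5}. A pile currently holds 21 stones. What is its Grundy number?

Grundy values for subtraction set {1, 5}:
k:     0  1  2  3  4  5  6  7  8  9 10 11 12 13 14 15 16 17 18 19 20 21
g(k):  0  1  0  1  0  1  0  1  0  1  0  1  0  1  0  1  0  1  0  1  0  1
So g(21) = 1.

1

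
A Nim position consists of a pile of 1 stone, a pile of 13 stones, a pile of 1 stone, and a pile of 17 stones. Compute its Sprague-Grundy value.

Compute the nim-sum pairwise:
1 XOR 13 = 12
12 XOR 1 = 13
13 XOR 17 = 28

28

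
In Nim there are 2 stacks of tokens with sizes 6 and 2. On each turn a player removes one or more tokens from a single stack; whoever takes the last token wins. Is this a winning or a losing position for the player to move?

Winning position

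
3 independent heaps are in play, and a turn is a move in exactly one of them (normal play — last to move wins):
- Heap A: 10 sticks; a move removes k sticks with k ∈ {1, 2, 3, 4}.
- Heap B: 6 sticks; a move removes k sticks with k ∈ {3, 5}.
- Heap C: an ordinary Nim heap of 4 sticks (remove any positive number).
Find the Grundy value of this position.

Grundy values for heap A (subtraction set {1, 2, 3, 4}):
g(0) = mex{} = 0
g(1) = mex{0} = 1
g(2) = mex{0,1} = 2
g(3) = mex{0,1,2} = 3
g(4) = mex{0,1,2,3} = 4
g(5) = mex{1,2,3,4} = 0
g(6) = mex{0,2,3,4} = 1
g(7) = mex{0,1,3,4} = 2
g(8) = mex{0,1,2,4} = 3
g(9) = mex{0,1,2,3} = 4
g(10) = mex{1,2,3,4} = 0
So g(10) = 0.
For heap B, compute g(0), g(1), … with moves {3, 5}:
g(0) = mex{} = 0
g(1) = mex{} = 0
g(2) = mex{} = 0
g(3) = mex{0} = 1
g(4) = mex{0} = 1
g(5) = mex{0} = 1
g(6) = mex{0,1} = 2
So g(6) = 2.
Heap C is a plain Nim heap of size 4, so its Grundy value is 4.
By the Sprague-Grundy theorem, the Grundy value of a sum of independent games is the XOR of the component values.
Combined value = 0 XOR 2 XOR 4 = 6.

6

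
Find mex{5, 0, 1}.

2

The values 0, 1 are all present; 2 is the first non-negative integer missing from the set.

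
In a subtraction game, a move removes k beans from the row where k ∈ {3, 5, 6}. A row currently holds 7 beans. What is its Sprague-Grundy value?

Build the Grundy sequence with g(k) = mex{g(k−s) : s ∈ {3, 5, 6}, s ≤ k}:
g(0) = mex{} = 0
g(1) = mex{} = 0
g(2) = mex{} = 0
g(3) = mex{0} = 1
g(4) = mex{0} = 1
g(5) = mex{0} = 1
g(6) = mex{0,1} = 2
g(7) = mex{0,1} = 2
So g(7) = 2.

2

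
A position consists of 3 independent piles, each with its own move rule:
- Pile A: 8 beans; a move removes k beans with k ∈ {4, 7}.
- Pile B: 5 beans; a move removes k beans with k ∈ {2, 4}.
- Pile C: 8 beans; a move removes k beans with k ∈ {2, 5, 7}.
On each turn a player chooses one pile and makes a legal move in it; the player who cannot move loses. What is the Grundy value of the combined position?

2

Grundy values for pile A (subtraction set {4, 7}):
k:     0  1  2  3  4  5  6  7  8
g(k):  0  0  0  0  1  1  1  1  2
So g(8) = 2.
For pile B, compute g(0), g(1), … with moves {2, 4}:
k:     0  1  2  3  4  5
g(k):  0  0  1  1  2  2
So g(5) = 2.
Grundy values for pile C (subtraction set {2, 5, 7}):
g(0) = mex{} = 0
g(1) = mex{} = 0
g(2) = mex{0} = 1
g(3) = mex{0} = 1
g(4) = mex{1} = 0
g(5) = mex{0,1} = 2
g(6) = mex{0} = 1
g(7) = mex{0,1,2} = 3
g(8) = mex{0,1} = 2
So g(8) = 2.
By the Sprague-Grundy theorem, the Grundy value of a sum of independent games is the XOR of the component values.
Combined value = 2 ⊕ 2 ⊕ 2 = 2.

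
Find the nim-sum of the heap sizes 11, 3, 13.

Nim-sum: 11 XOR 3 XOR 13 = 5.

5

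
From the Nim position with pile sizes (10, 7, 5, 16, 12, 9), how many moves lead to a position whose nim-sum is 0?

1

Bitwise XOR of the heap sizes:
  01010  (10)
  00111  (7)
  00101  (5)
  10000  (16)
  01100  (12)
  01001  (9)
  -----
  11101  (29)
The overall nim-sum is X = 29. A pile of size p has a winning move iff p XOR X < p (reduce it to p XOR X).
  10: 10 XOR 29 = 23 ≥ 10 — no move.
  7: 7 XOR 29 = 26 ≥ 7 — no move.
  5: 5 XOR 29 = 24 ≥ 5 — no move.
  16: 16 XOR 29 = 13 < 16 — winning move (to 13).
  12: 12 XOR 29 = 17 ≥ 12 — no move.
  9: 9 XOR 29 = 20 ≥ 9 — no move.
That gives 1 winning move.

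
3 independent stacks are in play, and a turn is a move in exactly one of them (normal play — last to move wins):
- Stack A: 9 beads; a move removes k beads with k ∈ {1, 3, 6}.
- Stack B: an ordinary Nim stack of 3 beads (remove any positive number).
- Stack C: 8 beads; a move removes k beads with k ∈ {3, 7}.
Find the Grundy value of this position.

Grundy values for stack A (subtraction set {1, 3, 6}):
k:     0  1  2  3  4  5  6  7  8  9
g(k):  0  1  0  1  0  1  2  3  2  0
So g(9) = 0.
Stack B is a plain Nim stack of size 3, so its Grundy value is 3.
Grundy values for stack C (subtraction set {3, 7}):
k:     0  1  2  3  4  5  6  7  8
g(k):  0  0  0  1  1  1  0  2  2
So g(8) = 2.
By the Sprague-Grundy theorem, the Grundy value of a sum of independent games is the XOR of the component values.
Combined value = 0 XOR 3 XOR 2 = 1.

1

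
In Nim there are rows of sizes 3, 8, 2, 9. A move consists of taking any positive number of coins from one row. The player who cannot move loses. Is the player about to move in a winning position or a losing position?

Losing position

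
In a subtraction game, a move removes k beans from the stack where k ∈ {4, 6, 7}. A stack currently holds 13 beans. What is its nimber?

Grundy values for subtraction set {4, 6, 7}:
g(0) = mex{} = 0
g(1) = mex{} = 0
g(2) = mex{} = 0
g(3) = mex{} = 0
g(4) = mex{0} = 1
g(5) = mex{0} = 1
g(6) = mex{0} = 1
g(7) = mex{0} = 1
g(8) = mex{0,1} = 2
g(9) = mex{0,1} = 2
g(10) = mex{0,1} = 2
g(11) = mex{1} = 0
g(12) = mex{1,2} = 0
g(13) = mex{1,2} = 0
So g(13) = 0.

0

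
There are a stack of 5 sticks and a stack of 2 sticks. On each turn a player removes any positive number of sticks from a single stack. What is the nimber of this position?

7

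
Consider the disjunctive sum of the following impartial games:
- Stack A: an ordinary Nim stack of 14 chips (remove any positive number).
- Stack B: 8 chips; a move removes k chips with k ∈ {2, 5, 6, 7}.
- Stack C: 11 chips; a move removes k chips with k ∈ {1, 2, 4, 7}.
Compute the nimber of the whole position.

Stack A is a plain Nim stack of size 14, so its Grundy value is 14.
Build the Grundy sequence for stack B with g(k) = mex{g(k−s) : s ∈ {2, 5, 6, 7}, s ≤ k}:
k:     0  1  2  3  4  5  6  7  8
g(k):  0  0  1  1  0  2  1  3  2
So g(8) = 2.
Build the Grundy sequence for stack C with g(k) = mex{g(k−s) : s ∈ {1, 2, 4, 7}, s ≤ k}:
g(0) = mex{} = 0
g(1) = mex{0} = 1
g(2) = mex{0,1} = 2
g(3) = mex{1,2} = 0
g(4) = mex{0,2} = 1
g(5) = mex{0,1} = 2
g(6) = mex{1,2} = 0
g(7) = mex{0,2} = 1
g(8) = mex{0,1} = 2
g(9) = mex{1,2} = 0
g(10) = mex{0,2} = 1
g(11) = mex{0,1} = 2
So g(11) = 2.
By the Sprague-Grundy theorem, the Grundy value of a sum of independent games is the XOR of the component values.
Combined value = 14 XOR 2 XOR 2 = 14.

14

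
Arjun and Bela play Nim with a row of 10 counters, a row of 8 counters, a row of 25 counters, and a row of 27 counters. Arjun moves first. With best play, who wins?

Bitwise XOR of the heap sizes:
  01010  (10)
  01000  (8)
  11001  (25)
  11011  (27)
  -----
  00000  (0)
The nim-sum is 0, so this is a P-position: the player to move is in a losing position under optimal play; Arjun is about to move from it and so loses — Bela wins.

Bela wins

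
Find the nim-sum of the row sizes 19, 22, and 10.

15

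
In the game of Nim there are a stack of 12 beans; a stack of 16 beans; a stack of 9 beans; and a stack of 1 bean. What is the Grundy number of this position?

20

Nim-sum: 12 ⊕ 16 ⊕ 9 ⊕ 1 = 20.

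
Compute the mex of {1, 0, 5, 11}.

The values 0, 1 are all present; 2 is the first non-negative integer missing from the set.

2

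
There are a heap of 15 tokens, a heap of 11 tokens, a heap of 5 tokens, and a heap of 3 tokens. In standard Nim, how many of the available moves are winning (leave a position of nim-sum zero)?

3

Bitwise XOR of the heap sizes:
  1111  (15)
  1011  (11)
  0101  (5)
  0011  (3)
  ----
  0010  (2)
The overall nim-sum is X = 2. A heap of size p has a winning move iff p XOR X < p (reduce it to p XOR X).
  15: 15 XOR 2 = 13 < 15 — winning move (to 13).
  11: 11 XOR 2 = 9 < 11 — winning move (to 9).
  5: 5 XOR 2 = 7 ≥ 5 — no move.
  3: 3 XOR 2 = 1 < 3 — winning move (to 1).
That gives 3 winning moves.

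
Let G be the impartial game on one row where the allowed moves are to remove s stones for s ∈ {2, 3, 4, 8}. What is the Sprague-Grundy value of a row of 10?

Build the Grundy sequence with g(k) = mex{g(k−s) : s ∈ {2, 3, 4, 8}, s ≤ k}:
g(0) = mex{} = 0
g(1) = mex{} = 0
g(2) = mex{0} = 1
g(3) = mex{0} = 1
g(4) = mex{0,1} = 2
g(5) = mex{0,1} = 2
g(6) = mex{1,2} = 0
g(7) = mex{1,2} = 0
g(8) = mex{0,2} = 1
g(9) = mex{0,2} = 1
g(10) = mex{0,1} = 2
So g(10) = 2.

2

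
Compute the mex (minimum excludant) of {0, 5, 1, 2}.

The values 0, 1, 2 are all present; 3 is the first non-negative integer missing from the set.

3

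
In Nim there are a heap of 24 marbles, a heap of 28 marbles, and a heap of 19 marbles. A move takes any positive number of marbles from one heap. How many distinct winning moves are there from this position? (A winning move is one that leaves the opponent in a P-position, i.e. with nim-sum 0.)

3

Write each in binary and XOR column by column:
  11000  (24)
  11100  (28)
  10011  (19)
  -----
  10111  (23)
The overall nim-sum is X = 23. A heap of size p has a winning move iff p XOR X < p (reduce it to p XOR X).
  24: 24 XOR 23 = 15 < 24 — winning move (to 15).
  28: 28 XOR 23 = 11 < 28 — winning move (to 11).
  19: 19 XOR 23 = 4 < 19 — winning move (to 4).
That gives 3 winning moves.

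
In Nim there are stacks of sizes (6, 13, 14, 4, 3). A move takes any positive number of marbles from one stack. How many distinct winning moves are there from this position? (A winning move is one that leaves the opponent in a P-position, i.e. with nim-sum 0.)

Nim-sum: 6 XOR 13 XOR 14 XOR 4 XOR 3 = 2.
The overall nim-sum is X = 2. A stack of size p has a winning move iff p XOR X < p (reduce it to p XOR X).
  6: 6 XOR 2 = 4 < 6 — winning move (to 4).
  13: 13 XOR 2 = 15 ≥ 13 — no move.
  14: 14 XOR 2 = 12 < 14 — winning move (to 12).
  4: 4 XOR 2 = 6 ≥ 4 — no move.
  3: 3 XOR 2 = 1 < 3 — winning move (to 1).
That gives 3 winning moves.

3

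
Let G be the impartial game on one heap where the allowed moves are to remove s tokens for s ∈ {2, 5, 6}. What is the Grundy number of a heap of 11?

0

Compute g(0), g(1), … for moves {2, 5, 6}:
k:     0  1  2  3  4  5  6  7  8  9 10 11
g(k):  0  0  1  1  0  2  1  3  0  2  1  0
So g(11) = 0.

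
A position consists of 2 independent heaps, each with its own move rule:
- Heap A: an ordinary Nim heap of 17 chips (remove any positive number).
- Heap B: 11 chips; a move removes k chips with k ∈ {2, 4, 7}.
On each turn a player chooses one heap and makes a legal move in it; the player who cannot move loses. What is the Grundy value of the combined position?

16

Heap A is a plain Nim heap of size 17, so its Grundy value is 17.
Grundy values for heap B (subtraction set {2, 4, 7}):
k:     0  1  2  3  4  5  6  7  8  9 10 11
g(k):  0  0  1  1  2  2  0  3  1  0  2  1
So g(11) = 1.
By the Sprague-Grundy theorem, the Grundy value of a sum of independent games is the XOR of the component values.
Combined value = 17 XOR 1 = 16.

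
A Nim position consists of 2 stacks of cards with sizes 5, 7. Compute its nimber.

2

Nim-sum: 5 ⊕ 7 = 2.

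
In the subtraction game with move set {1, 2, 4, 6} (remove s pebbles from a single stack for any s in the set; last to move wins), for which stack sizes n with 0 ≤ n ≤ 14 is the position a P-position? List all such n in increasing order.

0, 3, 8, 11

Build the Grundy sequence with g(k) = mex{g(k−s) : s ∈ {1, 2, 4, 6}, s ≤ k}:
k:     0  1  2  3  4  5  6  7  8  9 10 11 12 13 14
g(k):  0  1  2  0  1  2  3  4  0  1  2  0  1  2  3
The P-positions (g = 0) in 0..14 are 0, 3, 8, 11.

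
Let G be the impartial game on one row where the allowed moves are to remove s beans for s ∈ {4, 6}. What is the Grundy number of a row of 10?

Grundy values for subtraction set {4, 6}:
k:     0  1  2  3  4  5  6  7  8  9 10
g(k):  0  0  0  0  1  1  1  1  2  2  0
So g(10) = 0.

0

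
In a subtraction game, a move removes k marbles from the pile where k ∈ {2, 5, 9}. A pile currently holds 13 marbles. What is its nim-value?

Grundy values for subtraction set {2, 5, 9}:
g(0) = mex{} = 0
g(1) = mex{} = 0
g(2) = mex{0} = 1
g(3) = mex{0} = 1
g(4) = mex{1} = 0
g(5) = mex{0,1} = 2
g(6) = mex{0} = 1
g(7) = mex{1,2} = 0
g(8) = mex{1} = 0
g(9) = mex{0} = 1
g(10) = mex{0,2} = 1
g(11) = mex{1} = 0
g(12) = mex{0,1} = 2
g(13) = mex{0} = 1
So g(13) = 1.

1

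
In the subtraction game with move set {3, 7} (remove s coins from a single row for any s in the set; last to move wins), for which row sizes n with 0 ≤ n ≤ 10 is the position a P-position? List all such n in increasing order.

0, 1, 2, 6, 10

Compute g(0), g(1), … for moves {3, 7}:
g(0) = mex{} = 0
g(1) = mex{} = 0
g(2) = mex{} = 0
g(3) = mex{0} = 1
g(4) = mex{0} = 1
g(5) = mex{0} = 1
g(6) = mex{1} = 0
g(7) = mex{0,1} = 2
g(8) = mex{0,1} = 2
g(9) = mex{0} = 1
g(10) = mex{1,2} = 0
The P-positions (g = 0) in 0..10 are 0, 1, 2, 6, 10.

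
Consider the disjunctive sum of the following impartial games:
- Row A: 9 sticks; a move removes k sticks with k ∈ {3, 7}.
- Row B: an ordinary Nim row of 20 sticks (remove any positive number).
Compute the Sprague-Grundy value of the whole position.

Build the Grundy sequence for row A with g(k) = mex{g(k−s) : s ∈ {3, 7}, s ≤ k}:
k:     0  1  2  3  4  5  6  7  8  9
g(k):  0  0  0  1  1  1  0  2  2  1
So g(9) = 1.
Row B is a plain Nim row of size 20, so its Grundy value is 20.
The value of a disjunctive sum is the nim-sum of the parts.
Combined value = 1 ⊕ 20 = 21.

21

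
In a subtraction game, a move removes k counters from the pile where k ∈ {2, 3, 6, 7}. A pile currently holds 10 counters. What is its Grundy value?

Grundy values for subtraction set {2, 3, 6, 7}:
g(0) = mex{} = 0
g(1) = mex{} = 0
g(2) = mex{0} = 1
g(3) = mex{0} = 1
g(4) = mex{0,1} = 2
g(5) = mex{1} = 0
g(6) = mex{0,1,2} = 3
g(7) = mex{0,2} = 1
g(8) = mex{0,1,3} = 2
g(9) = mex{1,3} = 0
g(10) = mex{1,2} = 0
So g(10) = 0.

0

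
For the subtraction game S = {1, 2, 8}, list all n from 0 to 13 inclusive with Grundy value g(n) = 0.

0, 3, 6, 9, 12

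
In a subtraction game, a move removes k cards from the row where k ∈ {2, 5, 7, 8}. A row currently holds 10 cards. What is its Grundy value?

Compute g(0), g(1), … for moves {2, 5, 7, 8}:
g(0) = mex{} = 0
g(1) = mex{} = 0
g(2) = mex{0} = 1
g(3) = mex{0} = 1
g(4) = mex{1} = 0
g(5) = mex{0,1} = 2
g(6) = mex{0} = 1
g(7) = mex{0,1,2} = 3
g(8) = mex{0,1} = 2
g(9) = mex{0,1,3} = 2
g(10) = mex{1,2} = 0
So g(10) = 0.

0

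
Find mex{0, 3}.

0 is in the set but 1 is not, so the mex is 1.

1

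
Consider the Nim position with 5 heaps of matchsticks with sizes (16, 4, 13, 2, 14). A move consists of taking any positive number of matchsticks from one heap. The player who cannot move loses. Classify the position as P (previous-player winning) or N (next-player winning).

Compute the nim-sum pairwise:
16 ⊕ 4 = 20
20 ⊕ 13 = 25
25 ⊕ 2 = 27
27 ⊕ 14 = 21
The nim-sum is 21 ≠ 0, so this is an N-position: the player to move can win.

N-position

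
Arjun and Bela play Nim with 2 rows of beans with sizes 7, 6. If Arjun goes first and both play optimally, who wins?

Compute the nim-sum pairwise:
7 ^ 6 = 1
The nim-sum is 1 ≠ 0, so this is an N-position: the player to move can win; Arjun has a winning move.

Arjun wins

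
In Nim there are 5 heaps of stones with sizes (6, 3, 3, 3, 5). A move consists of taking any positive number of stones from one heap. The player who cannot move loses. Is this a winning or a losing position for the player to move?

Write each in binary and XOR column by column:
  110  (6)
  011  (3)
  011  (3)
  011  (3)
  101  (5)
  ---
  000  (0)
The nim-sum is 0, so this is a P-position: the player to move is in a losing position under optimal play.

Losing position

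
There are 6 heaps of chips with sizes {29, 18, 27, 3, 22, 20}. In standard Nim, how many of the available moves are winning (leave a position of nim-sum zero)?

Compute the nim-sum pairwise:
29 ⊕ 18 = 15
15 ⊕ 27 = 20
20 ⊕ 3 = 23
23 ⊕ 22 = 1
1 ⊕ 20 = 21
The overall nim-sum is X = 21. A heap of size p has a winning move iff p XOR X < p (reduce it to p XOR X).
  29: 29 XOR 21 = 8 < 29 — winning move (to 8).
  18: 18 XOR 21 = 7 < 18 — winning move (to 7).
  27: 27 XOR 21 = 14 < 27 — winning move (to 14).
  3: 3 XOR 21 = 22 ≥ 3 — no move.
  22: 22 XOR 21 = 3 < 22 — winning move (to 3).
  20: 20 XOR 21 = 1 < 20 — winning move (to 1).
That gives 5 winning moves.

5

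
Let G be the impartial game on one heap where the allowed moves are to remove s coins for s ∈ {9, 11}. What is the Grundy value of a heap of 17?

1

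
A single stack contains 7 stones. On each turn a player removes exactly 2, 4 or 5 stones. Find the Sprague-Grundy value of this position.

0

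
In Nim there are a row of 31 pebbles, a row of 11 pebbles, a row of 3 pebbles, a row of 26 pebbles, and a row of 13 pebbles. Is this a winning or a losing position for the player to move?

Losing position

Write each in binary and XOR column by column:
  11111  (31)
  01011  (11)
  00011  (3)
  11010  (26)
  01101  (13)
  -----
  00000  (0)
The nim-sum is 0, so this is a P-position: the player to move is in a losing position under optimal play.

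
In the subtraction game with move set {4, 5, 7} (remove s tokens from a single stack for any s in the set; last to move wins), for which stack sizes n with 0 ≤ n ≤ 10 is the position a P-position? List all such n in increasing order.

Compute g(0), g(1), … for moves {4, 5, 7}:
k:     0  1  2  3  4  5  6  7  8  9 10
g(k):  0  0  0  0  1  1  1  1  2  2  2
The P-positions (g = 0) in 0..10 are 0, 1, 2, 3.

0, 1, 2, 3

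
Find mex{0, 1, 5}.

The values 0, 1 are all present; 2 is the first non-negative integer missing from the set.

2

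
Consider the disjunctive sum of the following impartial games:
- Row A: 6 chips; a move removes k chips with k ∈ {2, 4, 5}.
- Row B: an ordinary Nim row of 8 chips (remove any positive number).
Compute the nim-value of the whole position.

11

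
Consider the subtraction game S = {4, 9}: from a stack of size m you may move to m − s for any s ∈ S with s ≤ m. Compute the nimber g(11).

2

Compute g(0), g(1), … for moves {4, 9}:
k:     0  1  2  3  4  5  6  7  8  9 10 11
g(k):  0  0  0  0  1  1  1  1  0  2  2  2
So g(11) = 2.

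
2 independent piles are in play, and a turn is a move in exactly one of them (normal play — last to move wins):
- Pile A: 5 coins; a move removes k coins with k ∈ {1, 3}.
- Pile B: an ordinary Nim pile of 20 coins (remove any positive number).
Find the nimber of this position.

For pile A, compute g(0), g(1), … with moves {1, 3}:
g(0) = mex{} = 0
g(1) = mex{0} = 1
g(2) = mex{1} = 0
g(3) = mex{0} = 1
g(4) = mex{1} = 0
g(5) = mex{0} = 1
So g(5) = 1.
Pile B is a plain Nim pile of size 20, so its Grundy value is 20.
By the Sprague-Grundy theorem, the Grundy value of a sum of independent games is the XOR of the component values.
Combined value = 1 ⊕ 20 = 21.

21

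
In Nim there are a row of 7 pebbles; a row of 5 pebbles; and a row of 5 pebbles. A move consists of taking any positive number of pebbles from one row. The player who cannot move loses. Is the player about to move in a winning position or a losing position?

Winning position

Nim-sum: 7 XOR 5 XOR 5 = 7.
The nim-sum is 7 ≠ 0, so this is an N-position: the player to move can win.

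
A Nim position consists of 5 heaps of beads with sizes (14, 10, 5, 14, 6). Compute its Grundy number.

Compute the nim-sum pairwise:
14 XOR 10 = 4
4 XOR 5 = 1
1 XOR 14 = 15
15 XOR 6 = 9

9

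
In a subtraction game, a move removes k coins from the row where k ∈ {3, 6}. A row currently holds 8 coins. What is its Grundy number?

2

Grundy values for subtraction set {3, 6}:
k:     0  1  2  3  4  5  6  7  8
g(k):  0  0  0  1  1  1  2  2  2
So g(8) = 2.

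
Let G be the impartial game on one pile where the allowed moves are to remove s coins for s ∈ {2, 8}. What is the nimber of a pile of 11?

0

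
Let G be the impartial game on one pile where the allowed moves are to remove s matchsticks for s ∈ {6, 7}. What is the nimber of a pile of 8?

1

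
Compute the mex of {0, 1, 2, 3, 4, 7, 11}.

5

The values 0, 1, 2, 3, 4 are all present; 5 is the first non-negative integer missing from the set.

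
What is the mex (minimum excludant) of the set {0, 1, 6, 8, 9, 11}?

The values 0, 1 are all present; 2 is the first non-negative integer missing from the set.

2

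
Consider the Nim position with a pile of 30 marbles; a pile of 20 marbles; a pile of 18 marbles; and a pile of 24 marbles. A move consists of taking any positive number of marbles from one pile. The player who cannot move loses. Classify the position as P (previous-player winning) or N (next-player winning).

P-position

Nim-sum: 30 ⊕ 20 ⊕ 18 ⊕ 24 = 0.
The nim-sum is 0, so this is a P-position: the player to move is in a losing position under optimal play.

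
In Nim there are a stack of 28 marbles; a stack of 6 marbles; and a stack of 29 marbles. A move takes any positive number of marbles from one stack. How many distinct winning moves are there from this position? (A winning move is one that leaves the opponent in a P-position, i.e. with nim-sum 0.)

3

Bitwise XOR of the heap sizes:
  11100  (28)
  00110  (6)
  11101  (29)
  -----
  00111  (7)
The overall nim-sum is X = 7. A stack of size p has a winning move iff p XOR X < p (reduce it to p XOR X).
  28: 28 XOR 7 = 27 < 28 — winning move (to 27).
  6: 6 XOR 7 = 1 < 6 — winning move (to 1).
  29: 29 XOR 7 = 26 < 29 — winning move (to 26).
That gives 3 winning moves.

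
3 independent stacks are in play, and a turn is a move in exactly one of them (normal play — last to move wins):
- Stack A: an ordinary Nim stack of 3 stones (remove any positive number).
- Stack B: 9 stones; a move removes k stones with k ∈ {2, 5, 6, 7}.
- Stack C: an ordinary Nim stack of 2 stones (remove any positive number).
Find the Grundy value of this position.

3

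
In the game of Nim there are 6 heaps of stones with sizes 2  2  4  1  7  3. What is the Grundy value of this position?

1

Bitwise XOR of the heap sizes:
  010  (2)
  010  (2)
  100  (4)
  001  (1)
  111  (7)
  011  (3)
  ---
  001  (1)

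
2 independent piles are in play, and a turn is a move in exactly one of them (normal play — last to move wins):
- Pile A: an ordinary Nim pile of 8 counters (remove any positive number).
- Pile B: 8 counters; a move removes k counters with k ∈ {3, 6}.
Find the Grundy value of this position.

Pile A is a plain Nim pile of size 8, so its Grundy value is 8.
Grundy values for pile B (subtraction set {3, 6}):
g(0) = mex{} = 0
g(1) = mex{} = 0
g(2) = mex{} = 0
g(3) = mex{0} = 1
g(4) = mex{0} = 1
g(5) = mex{0} = 1
g(6) = mex{0,1} = 2
g(7) = mex{0,1} = 2
g(8) = mex{0,1} = 2
So g(8) = 2.
The value of a disjunctive sum is the nim-sum of the parts.
Combined value = 8 XOR 2 = 10.

10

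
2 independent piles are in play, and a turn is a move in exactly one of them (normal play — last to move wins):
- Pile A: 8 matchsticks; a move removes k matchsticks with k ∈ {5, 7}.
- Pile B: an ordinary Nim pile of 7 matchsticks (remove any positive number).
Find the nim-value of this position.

6

Build the Grundy sequence for pile A with g(k) = mex{g(k−s) : s ∈ {5, 7}, s ≤ k}:
g(0) = mex{} = 0
g(1) = mex{} = 0
g(2) = mex{} = 0
g(3) = mex{} = 0
g(4) = mex{} = 0
g(5) = mex{0} = 1
g(6) = mex{0} = 1
g(7) = mex{0} = 1
g(8) = mex{0} = 1
So g(8) = 1.
Pile B is a plain Nim pile of size 7, so its Grundy value is 7.
The value of a disjunctive sum is the nim-sum of the parts.
Combined value = 1 XOR 7 = 6.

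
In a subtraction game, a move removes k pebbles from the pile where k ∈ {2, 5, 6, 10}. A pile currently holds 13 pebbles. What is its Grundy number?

Build the Grundy sequence with g(k) = mex{g(k−s) : s ∈ {2, 5, 6, 10}, s ≤ k}:
k:     0  1  2  3  4  5  6  7  8  9 10 11 12 13
g(k):  0  0  1  1  0  2  1  3  0  2  1  3  0  2
So g(13) = 2.

2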